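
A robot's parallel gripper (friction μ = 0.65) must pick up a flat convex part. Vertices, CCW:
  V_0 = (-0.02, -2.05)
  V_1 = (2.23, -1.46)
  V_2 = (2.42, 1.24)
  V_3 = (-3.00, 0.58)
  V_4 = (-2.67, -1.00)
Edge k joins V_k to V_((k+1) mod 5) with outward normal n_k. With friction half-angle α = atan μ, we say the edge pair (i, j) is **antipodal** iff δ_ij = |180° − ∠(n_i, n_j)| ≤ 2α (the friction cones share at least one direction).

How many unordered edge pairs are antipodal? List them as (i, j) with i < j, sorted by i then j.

count = 3; pairs: (0,2), (1,3), (2,4)

α = atan 0.65 = 33.02°;  2α = 66.05°
n_0 = (+0.2536, -0.9673)
n_1 = (+0.9975, -0.0702)
n_2 = (-0.1209, +0.9927)
n_3 = (-0.9789, -0.2044)
n_4 = (-0.3684, -0.9297)
  (0,1): δ = 108.72°  ·
  (0,2): δ = 7.75°  ✓
  (0,3): δ = 87.10°  ·
  (0,4): δ = 143.69°  ·
  (1,2): δ = 79.03°  ·
  (1,3): δ = 15.82°  ✓
  (1,4): δ = 72.41°  ·
  (2,3): δ = 85.15°  ·
  (2,4): δ = 28.56°  ✓
  (3,4): δ = 123.41°  ·
antipodal pairs: 3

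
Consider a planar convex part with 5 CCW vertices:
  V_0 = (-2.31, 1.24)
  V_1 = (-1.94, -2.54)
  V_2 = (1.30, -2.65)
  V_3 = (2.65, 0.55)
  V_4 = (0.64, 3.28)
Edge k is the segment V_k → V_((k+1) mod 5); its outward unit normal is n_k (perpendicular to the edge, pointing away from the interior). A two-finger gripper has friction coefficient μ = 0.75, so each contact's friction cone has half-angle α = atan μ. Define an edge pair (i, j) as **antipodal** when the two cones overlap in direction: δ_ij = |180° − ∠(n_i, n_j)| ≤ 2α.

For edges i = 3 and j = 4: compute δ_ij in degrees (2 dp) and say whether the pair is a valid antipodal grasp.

α = atan 0.75 = 36.87°;  2α = 73.74°
edge 3: e_3 = (-2.01, +2.73);  n_3 = (+0.8053, +0.5929)
edge 4: e_4 = (-2.95, -2.04);  n_4 = (-0.5688, +0.8225)
∠(n_3, n_4) = 88.30°
δ = |180° − 88.30°| = 91.70°
91.70° > 2α = 73.74°  →  invalid

δ = 91.70°, invalid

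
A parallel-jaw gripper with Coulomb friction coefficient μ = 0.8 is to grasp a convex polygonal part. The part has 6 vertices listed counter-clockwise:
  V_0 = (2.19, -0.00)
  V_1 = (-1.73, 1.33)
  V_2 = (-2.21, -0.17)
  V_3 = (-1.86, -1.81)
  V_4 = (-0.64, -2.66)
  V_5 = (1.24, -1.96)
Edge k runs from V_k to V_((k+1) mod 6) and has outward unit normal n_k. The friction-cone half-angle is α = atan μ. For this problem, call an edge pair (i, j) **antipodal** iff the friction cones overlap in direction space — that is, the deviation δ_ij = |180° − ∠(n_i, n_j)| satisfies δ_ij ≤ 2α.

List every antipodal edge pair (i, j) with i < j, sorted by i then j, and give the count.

α = atan 0.8 = 38.66°;  2α = 77.32°
n_0 = (+0.3213, +0.9470)
n_1 = (-0.9524, +0.3048)
n_2 = (-0.9780, -0.2087)
n_3 = (-0.5717, -0.8205)
n_4 = (+0.3489, -0.9371)
n_5 = (+0.8999, -0.4362)
  (0,1): δ = 89.00°  ·
  (0,2): δ = 59.21°  ✓
  (0,3): δ = 16.12°  ✓
  (0,4): δ = 39.16°  ✓
  (0,5): δ = 82.88°  ·
  (1,2): δ = 150.21°  ·
  (1,3): δ = 107.12°  ·
  (1,4): δ = 51.83°  ✓
  (1,5): δ = 8.11°  ✓
  (2,3): δ = 136.91°  ·
  (2,4): δ = 81.62°  ·
  (2,5): δ = 37.91°  ✓
  (3,4): δ = 124.71°  ·
  (3,5): δ = 80.99°  ·
  (4,5): δ = 136.28°  ·
antipodal pairs: 6

count = 6; pairs: (0,2), (0,3), (0,4), (1,4), (1,5), (2,5)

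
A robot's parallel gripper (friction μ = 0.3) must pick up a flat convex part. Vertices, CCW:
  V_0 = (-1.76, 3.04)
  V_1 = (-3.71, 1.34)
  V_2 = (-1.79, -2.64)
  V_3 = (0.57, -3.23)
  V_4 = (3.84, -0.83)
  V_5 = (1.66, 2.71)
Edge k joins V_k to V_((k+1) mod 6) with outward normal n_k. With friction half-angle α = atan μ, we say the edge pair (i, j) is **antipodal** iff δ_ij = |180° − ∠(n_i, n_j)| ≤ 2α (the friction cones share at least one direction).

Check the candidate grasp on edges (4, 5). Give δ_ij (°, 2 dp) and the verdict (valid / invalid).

δ = 127.14°, invalid

α = atan 0.3 = 16.70°;  2α = 33.40°
edge 4: e_4 = (-2.18, +3.54);  n_4 = (+0.8515, +0.5244)
edge 5: e_5 = (-3.42, +0.33);  n_5 = (+0.0960, +0.9954)
∠(n_4, n_5) = 52.86°
δ = |180° − 52.86°| = 127.14°
127.14° > 2α = 33.40°  →  invalid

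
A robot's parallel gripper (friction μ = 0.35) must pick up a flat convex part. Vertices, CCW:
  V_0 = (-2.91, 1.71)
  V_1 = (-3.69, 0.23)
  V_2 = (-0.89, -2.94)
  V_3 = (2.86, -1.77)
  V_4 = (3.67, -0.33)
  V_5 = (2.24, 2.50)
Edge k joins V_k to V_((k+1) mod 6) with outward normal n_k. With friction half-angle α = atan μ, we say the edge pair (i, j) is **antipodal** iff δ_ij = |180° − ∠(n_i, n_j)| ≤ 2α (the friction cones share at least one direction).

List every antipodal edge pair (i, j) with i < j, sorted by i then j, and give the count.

count = 3; pairs: (0,3), (1,4), (2,5)

α = atan 0.35 = 19.29°;  2α = 38.58°
n_0 = (-0.8847, +0.4662)
n_1 = (-0.7495, -0.6620)
n_2 = (+0.2978, -0.9546)
n_3 = (+0.8716, -0.4903)
n_4 = (+0.8925, +0.4510)
n_5 = (-0.1516, +0.9884)
  (0,1): δ = 110.76°  ·
  (0,2): δ = 44.88°  ·
  (0,3): δ = 1.57°  ✓
  (0,4): δ = 54.60°  ·
  (0,5): δ = 126.51°  ·
  (1,2): δ = 114.13°  ·
  (1,3): δ = 70.81°  ·
  (1,4): δ = 14.65°  ✓
  (1,5): δ = 57.27°  ·
  (2,3): δ = 136.69°  ·
  (2,4): δ = 80.52°  ·
  (2,5): δ = 8.61°  ✓
  (3,4): δ = 123.83°  ·
  (3,5): δ = 51.92°  ·
  (4,5): δ = 108.09°  ·
antipodal pairs: 3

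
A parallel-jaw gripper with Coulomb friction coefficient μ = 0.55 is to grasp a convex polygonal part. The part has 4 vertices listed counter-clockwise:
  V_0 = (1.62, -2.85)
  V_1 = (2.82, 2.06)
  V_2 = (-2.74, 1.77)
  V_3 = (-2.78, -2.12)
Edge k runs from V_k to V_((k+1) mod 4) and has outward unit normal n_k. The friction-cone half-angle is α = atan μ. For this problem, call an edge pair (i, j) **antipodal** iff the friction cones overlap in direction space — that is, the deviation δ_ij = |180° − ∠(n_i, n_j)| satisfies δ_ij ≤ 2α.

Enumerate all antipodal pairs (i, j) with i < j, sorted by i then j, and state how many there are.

count = 2; pairs: (0,2), (1,3)

α = atan 0.55 = 28.81°;  2α = 57.62°
n_0 = (+0.9714, -0.2374)
n_1 = (-0.0521, +0.9986)
n_2 = (-0.9999, +0.0103)
n_3 = (-0.1637, -0.9865)
  (0,1): δ = 73.28°  ·
  (0,2): δ = 13.14°  ✓
  (0,3): δ = 94.31°  ·
  (1,2): δ = 93.57°  ·
  (1,3): δ = 12.41°  ✓
  (2,3): δ = 98.83°  ·
antipodal pairs: 2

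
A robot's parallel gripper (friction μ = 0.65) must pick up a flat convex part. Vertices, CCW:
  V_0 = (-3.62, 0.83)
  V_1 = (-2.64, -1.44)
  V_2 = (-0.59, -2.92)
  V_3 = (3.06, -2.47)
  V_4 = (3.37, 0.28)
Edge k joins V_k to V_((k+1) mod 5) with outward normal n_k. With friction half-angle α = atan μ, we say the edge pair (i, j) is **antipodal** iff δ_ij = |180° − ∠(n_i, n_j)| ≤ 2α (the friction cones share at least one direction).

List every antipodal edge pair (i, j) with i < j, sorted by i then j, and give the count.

α = atan 0.65 = 33.02°;  2α = 66.05°
n_0 = (-0.9181, -0.3964)
n_1 = (-0.5853, -0.8108)
n_2 = (+0.1224, -0.9925)
n_3 = (+0.9937, -0.1120)
n_4 = (+0.0784, +0.9969)
  (0,1): δ = 149.18°  ·
  (0,2): δ = 106.32°  ·
  (0,3): δ = 29.78°  ✓
  (0,4): δ = 62.15°  ✓
  (1,2): δ = 137.14°  ·
  (1,3): δ = 60.60°  ✓
  (1,4): δ = 31.33°  ✓
  (2,3): δ = 103.46°  ·
  (2,4): δ = 11.53°  ✓
  (3,4): δ = 88.07°  ·
antipodal pairs: 5

count = 5; pairs: (0,3), (0,4), (1,3), (1,4), (2,4)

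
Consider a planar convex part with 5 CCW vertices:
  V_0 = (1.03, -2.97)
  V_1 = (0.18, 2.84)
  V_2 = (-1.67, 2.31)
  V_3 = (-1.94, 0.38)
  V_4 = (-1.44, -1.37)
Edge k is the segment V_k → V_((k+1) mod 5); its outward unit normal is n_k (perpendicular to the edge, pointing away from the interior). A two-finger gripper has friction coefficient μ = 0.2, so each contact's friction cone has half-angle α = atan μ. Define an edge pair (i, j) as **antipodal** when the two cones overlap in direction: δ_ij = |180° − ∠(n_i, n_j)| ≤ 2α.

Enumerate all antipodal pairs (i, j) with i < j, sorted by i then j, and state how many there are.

α = atan 0.2 = 11.31°;  2α = 22.62°
n_0 = (+0.9895, +0.1448)
n_1 = (-0.2754, +0.9613)
n_2 = (-0.9904, +0.1385)
n_3 = (-0.9615, -0.2747)
n_4 = (-0.5437, -0.8393)
  (0,1): δ = 82.34°  ·
  (0,2): δ = 16.29°  ✓
  (0,3): δ = 7.62°  ✓
  (0,4): δ = 48.74°  ·
  (1,2): δ = 113.95°  ·
  (1,3): δ = 90.04°  ·
  (1,4): δ = 48.92°  ·
  (2,3): δ = 156.09°  ·
  (2,4): δ = 114.97°  ·
  (3,4): δ = 138.88°  ·
antipodal pairs: 2

count = 2; pairs: (0,2), (0,3)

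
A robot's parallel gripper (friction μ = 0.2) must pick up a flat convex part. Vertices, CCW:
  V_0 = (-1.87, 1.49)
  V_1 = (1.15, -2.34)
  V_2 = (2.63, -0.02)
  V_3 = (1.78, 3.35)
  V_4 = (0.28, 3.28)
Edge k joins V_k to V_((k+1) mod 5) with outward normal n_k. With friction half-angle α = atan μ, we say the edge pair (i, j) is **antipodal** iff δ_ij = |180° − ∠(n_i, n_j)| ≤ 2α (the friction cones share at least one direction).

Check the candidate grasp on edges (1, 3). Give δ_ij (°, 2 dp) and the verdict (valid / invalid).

α = atan 0.2 = 11.31°;  2α = 22.62°
edge 1: e_1 = (+1.48, +2.32);  n_1 = (+0.8431, -0.5378)
edge 3: e_3 = (-1.50, -0.07);  n_3 = (-0.0466, +0.9989)
∠(n_1, n_3) = 125.21°
δ = |180° − 125.21°| = 54.79°
54.79° > 2α = 22.62°  →  invalid

δ = 54.79°, invalid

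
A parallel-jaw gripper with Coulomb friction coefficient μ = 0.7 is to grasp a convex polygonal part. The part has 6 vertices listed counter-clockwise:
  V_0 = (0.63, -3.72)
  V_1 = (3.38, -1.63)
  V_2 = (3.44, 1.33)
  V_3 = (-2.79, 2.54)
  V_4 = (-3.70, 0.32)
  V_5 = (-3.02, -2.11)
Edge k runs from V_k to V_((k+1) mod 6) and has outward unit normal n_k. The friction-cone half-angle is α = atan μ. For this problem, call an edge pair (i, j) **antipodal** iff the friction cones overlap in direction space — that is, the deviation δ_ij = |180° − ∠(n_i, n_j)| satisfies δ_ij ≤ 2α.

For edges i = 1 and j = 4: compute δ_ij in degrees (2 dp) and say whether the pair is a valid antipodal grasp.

α = atan 0.7 = 34.99°;  2α = 69.98°
edge 1: e_1 = (+0.06, +2.96);  n_1 = (+0.9998, -0.0203)
edge 4: e_4 = (+0.68, -2.43);  n_4 = (-0.9630, -0.2695)
∠(n_1, n_4) = 163.21°
δ = |180° − 163.21°| = 16.79°
16.79° ≤ 2α = 69.98°  →  valid

δ = 16.79°, valid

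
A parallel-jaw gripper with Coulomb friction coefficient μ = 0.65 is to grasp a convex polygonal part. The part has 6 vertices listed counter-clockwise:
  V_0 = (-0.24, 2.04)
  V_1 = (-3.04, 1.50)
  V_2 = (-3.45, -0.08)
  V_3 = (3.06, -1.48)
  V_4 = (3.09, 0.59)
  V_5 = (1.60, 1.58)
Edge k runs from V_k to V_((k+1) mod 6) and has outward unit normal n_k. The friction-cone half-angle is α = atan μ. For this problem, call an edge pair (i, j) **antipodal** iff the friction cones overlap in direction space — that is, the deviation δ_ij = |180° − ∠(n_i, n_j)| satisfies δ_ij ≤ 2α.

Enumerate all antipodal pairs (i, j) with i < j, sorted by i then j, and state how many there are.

count = 4; pairs: (0,2), (1,3), (2,4), (2,5)

α = atan 0.65 = 33.02°;  2α = 66.05°
n_0 = (-0.1894, +0.9819)
n_1 = (-0.9679, +0.2512)
n_2 = (-0.2102, -0.9776)
n_3 = (+0.9999, -0.0145)
n_4 = (+0.5534, +0.8329)
n_5 = (+0.2425, +0.9701)
  (0,1): δ = 115.46°  ·
  (0,2): δ = 23.05°  ✓
  (0,3): δ = 78.25°  ·
  (0,4): δ = 135.48°  ·
  (0,5): δ = 155.05°  ·
  (1,2): δ = 87.59°  ·
  (1,3): δ = 13.72°  ✓
  (1,4): δ = 70.95°  ·
  (1,5): δ = 90.51°  ·
  (2,3): δ = 78.69°  ·
  (2,4): δ = 21.46°  ✓
  (2,5): δ = 1.90°  ✓
  (3,4): δ = 122.77°  ·
  (3,5): δ = 103.21°  ·
  (4,5): δ = 160.44°  ·
antipodal pairs: 4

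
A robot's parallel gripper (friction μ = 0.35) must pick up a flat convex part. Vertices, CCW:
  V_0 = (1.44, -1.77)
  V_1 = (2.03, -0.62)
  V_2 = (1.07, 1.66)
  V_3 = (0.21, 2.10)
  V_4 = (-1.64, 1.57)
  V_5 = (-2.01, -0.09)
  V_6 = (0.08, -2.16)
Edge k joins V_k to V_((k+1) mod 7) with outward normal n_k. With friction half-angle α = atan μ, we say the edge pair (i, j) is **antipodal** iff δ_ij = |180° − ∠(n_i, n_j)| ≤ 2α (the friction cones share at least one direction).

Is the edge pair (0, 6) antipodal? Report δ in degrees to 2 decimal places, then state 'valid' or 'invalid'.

δ = 133.16°, invalid

α = atan 0.35 = 19.29°;  2α = 38.58°
edge 0: e_0 = (+0.59, +1.15);  n_0 = (+0.8897, -0.4565)
edge 6: e_6 = (+1.36, +0.39);  n_6 = (+0.2757, -0.9613)
∠(n_0, n_6) = 46.84°
δ = |180° − 46.84°| = 133.16°
133.16° > 2α = 38.58°  →  invalid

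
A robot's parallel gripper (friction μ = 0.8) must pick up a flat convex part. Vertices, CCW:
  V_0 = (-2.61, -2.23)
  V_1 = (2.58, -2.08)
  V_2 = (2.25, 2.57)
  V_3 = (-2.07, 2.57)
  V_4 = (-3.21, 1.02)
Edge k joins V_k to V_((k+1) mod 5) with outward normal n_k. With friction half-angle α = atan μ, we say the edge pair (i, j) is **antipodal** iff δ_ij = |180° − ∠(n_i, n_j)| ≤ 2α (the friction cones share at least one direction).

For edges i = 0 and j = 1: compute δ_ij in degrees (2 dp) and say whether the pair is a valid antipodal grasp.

α = atan 0.8 = 38.66°;  2α = 77.32°
edge 0: e_0 = (+5.19, +0.15);  n_0 = (+0.0289, -0.9996)
edge 1: e_1 = (-0.33, +4.65);  n_1 = (+0.9975, +0.0708)
∠(n_0, n_1) = 92.40°
δ = |180° − 92.40°| = 87.60°
87.60° > 2α = 77.32°  →  invalid

δ = 87.60°, invalid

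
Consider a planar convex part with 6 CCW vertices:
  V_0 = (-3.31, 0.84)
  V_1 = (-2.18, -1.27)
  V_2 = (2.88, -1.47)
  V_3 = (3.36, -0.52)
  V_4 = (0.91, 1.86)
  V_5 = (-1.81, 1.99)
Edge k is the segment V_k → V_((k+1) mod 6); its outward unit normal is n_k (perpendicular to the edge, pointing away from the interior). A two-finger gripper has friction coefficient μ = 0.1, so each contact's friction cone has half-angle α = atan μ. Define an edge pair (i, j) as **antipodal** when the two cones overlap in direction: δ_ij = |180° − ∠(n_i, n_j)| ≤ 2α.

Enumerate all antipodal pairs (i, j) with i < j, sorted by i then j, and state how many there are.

count = 1; pairs: (1,4)

α = atan 0.1 = 5.71°;  2α = 11.42°
n_0 = (-0.8815, -0.4721)
n_1 = (-0.0395, -0.9992)
n_2 = (+0.8925, -0.4510)
n_3 = (+0.6968, +0.7173)
n_4 = (+0.0477, +0.9989)
n_5 = (-0.6084, +0.7936)
  (0,1): δ = 120.43°  ·
  (0,2): δ = 54.98°  ·
  (0,3): δ = 17.66°  ·
  (0,4): δ = 59.09°  ·
  (0,5): δ = 99.31°  ·
  (1,2): δ = 114.54°  ·
  (1,3): δ = 41.91°  ·
  (1,4): δ = 0.47°  ✓
  (1,5): δ = 39.74°  ·
  (2,3): δ = 107.36°  ·
  (2,4): δ = 65.93°  ·
  (2,5): δ = 25.72°  ·
  (3,4): δ = 138.57°  ·
  (3,5): δ = 98.35°  ·
  (4,5): δ = 139.79°  ·
antipodal pairs: 1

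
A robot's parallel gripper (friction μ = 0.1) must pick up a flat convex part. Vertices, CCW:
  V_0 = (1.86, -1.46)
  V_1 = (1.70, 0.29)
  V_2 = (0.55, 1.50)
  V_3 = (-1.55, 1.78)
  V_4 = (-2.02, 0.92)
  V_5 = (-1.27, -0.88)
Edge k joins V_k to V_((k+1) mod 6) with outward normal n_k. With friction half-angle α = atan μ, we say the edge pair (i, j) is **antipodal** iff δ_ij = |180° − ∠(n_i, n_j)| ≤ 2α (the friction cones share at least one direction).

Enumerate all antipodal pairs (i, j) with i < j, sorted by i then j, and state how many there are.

count = 1; pairs: (2,5)

α = atan 0.1 = 5.71°;  2α = 11.42°
n_0 = (+0.9958, +0.0910)
n_1 = (+0.7248, +0.6889)
n_2 = (+0.1322, +0.9912)
n_3 = (-0.8775, +0.4796)
n_4 = (-0.9231, -0.3846)
n_5 = (-0.1822, -0.9833)
  (0,1): δ = 141.68°  ·
  (0,2): δ = 102.82°  ·
  (0,3): δ = 33.88°  ·
  (0,4): δ = 17.40°  ·
  (0,5): δ = 74.28°  ·
  (1,2): δ = 141.14°  ·
  (1,3): δ = 72.20°  ·
  (1,4): δ = 20.92°  ·
  (1,5): δ = 35.96°  ·
  (2,3): δ = 111.06°  ·
  (2,4): δ = 59.79°  ·
  (2,5): δ = 2.90°  ✓
  (3,4): δ = 128.72°  ·
  (3,5): δ = 71.84°  ·
  (4,5): δ = 123.12°  ·
antipodal pairs: 1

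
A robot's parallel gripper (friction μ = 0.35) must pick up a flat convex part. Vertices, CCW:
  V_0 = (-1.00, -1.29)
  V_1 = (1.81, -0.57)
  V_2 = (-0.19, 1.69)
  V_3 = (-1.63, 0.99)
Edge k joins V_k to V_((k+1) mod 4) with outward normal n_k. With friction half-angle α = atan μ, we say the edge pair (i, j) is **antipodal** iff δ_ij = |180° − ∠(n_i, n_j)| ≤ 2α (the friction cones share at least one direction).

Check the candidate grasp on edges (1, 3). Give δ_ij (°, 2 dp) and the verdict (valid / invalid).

δ = 26.06°, valid

α = atan 0.35 = 19.29°;  2α = 38.58°
edge 1: e_1 = (-2.00, +2.26);  n_1 = (+0.7489, +0.6627)
edge 3: e_3 = (+0.63, -2.28);  n_3 = (-0.9639, -0.2663)
∠(n_1, n_3) = 153.94°
δ = |180° − 153.94°| = 26.06°
26.06° ≤ 2α = 38.58°  →  valid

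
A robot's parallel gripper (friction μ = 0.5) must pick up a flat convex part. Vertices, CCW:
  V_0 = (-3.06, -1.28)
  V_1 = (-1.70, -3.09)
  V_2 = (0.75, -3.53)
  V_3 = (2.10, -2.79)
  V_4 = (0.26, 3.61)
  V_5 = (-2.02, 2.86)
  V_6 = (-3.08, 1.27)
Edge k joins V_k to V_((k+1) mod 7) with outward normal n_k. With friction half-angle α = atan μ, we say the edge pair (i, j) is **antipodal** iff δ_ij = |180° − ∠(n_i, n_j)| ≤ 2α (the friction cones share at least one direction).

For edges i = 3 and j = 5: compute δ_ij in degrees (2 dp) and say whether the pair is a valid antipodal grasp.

α = atan 0.5 = 26.57°;  2α = 53.13°
edge 3: e_3 = (-1.84, +6.40);  n_3 = (+0.9611, +0.2763)
edge 5: e_5 = (-1.06, -1.59);  n_5 = (-0.8321, +0.5547)
∠(n_3, n_5) = 130.27°
δ = |180° − 130.27°| = 49.73°
49.73° ≤ 2α = 53.13°  →  valid

δ = 49.73°, valid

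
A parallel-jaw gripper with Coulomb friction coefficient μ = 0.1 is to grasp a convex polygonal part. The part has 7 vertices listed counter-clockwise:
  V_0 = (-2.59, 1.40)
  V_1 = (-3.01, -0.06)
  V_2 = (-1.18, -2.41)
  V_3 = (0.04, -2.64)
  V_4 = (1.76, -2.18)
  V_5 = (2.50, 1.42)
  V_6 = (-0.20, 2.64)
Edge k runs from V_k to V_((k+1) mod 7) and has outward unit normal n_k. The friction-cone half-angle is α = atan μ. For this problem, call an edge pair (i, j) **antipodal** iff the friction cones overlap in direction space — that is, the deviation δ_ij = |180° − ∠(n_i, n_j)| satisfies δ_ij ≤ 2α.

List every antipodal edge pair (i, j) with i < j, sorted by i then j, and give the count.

count = 1; pairs: (0,4)

α = atan 0.1 = 5.71°;  2α = 11.42°
n_0 = (-0.9610, +0.2765)
n_1 = (-0.7890, -0.6144)
n_2 = (-0.1853, -0.9827)
n_3 = (+0.2584, -0.9660)
n_4 = (+0.9795, -0.2013)
n_5 = (+0.4118, +0.9113)
n_6 = (-0.4605, +0.8876)
  (0,1): δ = 126.04°  ·
  (0,2): δ = 84.63°  ·
  (0,3): δ = 58.98°  ·
  (0,4): δ = 4.43°  ✓
  (0,5): δ = 81.73°  ·
  (0,6): δ = 133.47°  ·
  (1,2): δ = 138.59°  ·
  (1,3): δ = 112.94°  ·
  (1,4): δ = 49.52°  ·
  (1,5): δ = 27.78°  ·
  (1,6): δ = 79.51°  ·
  (2,3): δ = 154.35°  ·
  (2,4): δ = 90.94°  ·
  (2,5): δ = 13.64°  ·
  (2,6): δ = 38.10°  ·
  (3,4): δ = 116.59°  ·
  (3,5): δ = 39.29°  ·
  (3,6): δ = 12.45°  ·
  (4,5): δ = 102.70°  ·
  (4,6): δ = 50.96°  ·
  (5,6): δ = 128.26°  ·
antipodal pairs: 1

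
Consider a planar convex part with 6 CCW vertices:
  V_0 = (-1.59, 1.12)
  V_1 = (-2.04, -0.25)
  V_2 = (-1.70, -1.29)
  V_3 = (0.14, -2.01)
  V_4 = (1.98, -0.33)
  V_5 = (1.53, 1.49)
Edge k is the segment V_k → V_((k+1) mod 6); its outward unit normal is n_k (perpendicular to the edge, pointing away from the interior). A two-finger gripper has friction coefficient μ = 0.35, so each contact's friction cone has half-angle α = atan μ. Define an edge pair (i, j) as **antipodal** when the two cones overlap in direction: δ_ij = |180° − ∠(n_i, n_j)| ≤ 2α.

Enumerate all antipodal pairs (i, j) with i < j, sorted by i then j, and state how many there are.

count = 5; pairs: (0,3), (0,4), (1,4), (2,5), (3,5)

α = atan 0.35 = 19.29°;  2α = 38.58°
n_0 = (-0.9501, +0.3121)
n_1 = (-0.9505, -0.3107)
n_2 = (-0.3644, -0.9312)
n_3 = (+0.6743, -0.7385)
n_4 = (+0.9708, +0.2400)
n_5 = (-0.1178, +0.9930)
  (0,1): δ = 143.71°  ·
  (0,2): δ = 93.19°  ·
  (0,3): δ = 29.42°  ✓
  (0,4): δ = 32.07°  ✓
  (0,5): δ = 114.95°  ·
  (1,2): δ = 129.47°  ·
  (1,3): δ = 65.71°  ·
  (1,4): δ = 4.22°  ✓
  (1,5): δ = 78.66°  ·
  (2,3): δ = 116.23°  ·
  (2,4): δ = 54.74°  ·
  (2,5): δ = 28.13°  ✓
  (3,4): δ = 118.51°  ·
  (3,5): δ = 35.63°  ✓
  (4,5): δ = 97.12°  ·
antipodal pairs: 5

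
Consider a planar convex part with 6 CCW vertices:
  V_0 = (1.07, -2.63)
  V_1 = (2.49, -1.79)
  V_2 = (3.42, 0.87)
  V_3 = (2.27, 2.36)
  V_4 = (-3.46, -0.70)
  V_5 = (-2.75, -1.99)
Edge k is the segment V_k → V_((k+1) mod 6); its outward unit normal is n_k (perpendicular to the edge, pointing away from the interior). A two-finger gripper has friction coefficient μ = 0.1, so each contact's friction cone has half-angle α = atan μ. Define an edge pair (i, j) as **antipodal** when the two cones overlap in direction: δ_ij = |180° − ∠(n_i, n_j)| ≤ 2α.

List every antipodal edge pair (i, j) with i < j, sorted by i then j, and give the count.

α = atan 0.1 = 5.71°;  2α = 11.42°
n_0 = (+0.5091, -0.8607)
n_1 = (+0.9440, -0.3300)
n_2 = (+0.7916, +0.6110)
n_3 = (-0.4711, +0.8821)
n_4 = (-0.8761, -0.4822)
n_5 = (-0.1652, -0.9863)
  (0,1): δ = 139.88°  ·
  (0,2): δ = 82.95°  ·
  (0,3): δ = 2.50°  ✓
  (0,4): δ = 88.22°  ·
  (0,5): δ = 139.88°  ·
  (1,2): δ = 123.07°  ·
  (1,3): δ = 42.63°  ·
  (1,4): δ = 48.10°  ·
  (1,5): δ = 99.76°  ·
  (2,3): δ = 99.56°  ·
  (2,4): δ = 8.83°  ✓
  (2,5): δ = 42.83°  ·
  (3,4): δ = 89.28°  ·
  (3,5): δ = 37.61°  ·
  (4,5): δ = 128.34°  ·
antipodal pairs: 2

count = 2; pairs: (0,3), (2,4)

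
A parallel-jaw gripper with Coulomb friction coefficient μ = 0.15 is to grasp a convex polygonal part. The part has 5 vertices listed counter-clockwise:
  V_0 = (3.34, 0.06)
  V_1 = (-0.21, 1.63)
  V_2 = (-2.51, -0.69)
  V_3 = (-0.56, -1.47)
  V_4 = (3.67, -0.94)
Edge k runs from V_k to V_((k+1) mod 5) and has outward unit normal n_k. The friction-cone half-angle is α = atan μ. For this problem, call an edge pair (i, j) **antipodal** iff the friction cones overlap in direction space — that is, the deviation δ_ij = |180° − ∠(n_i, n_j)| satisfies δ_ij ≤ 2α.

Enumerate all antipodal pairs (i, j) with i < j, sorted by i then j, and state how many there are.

α = atan 0.15 = 8.53°;  2α = 17.06°
n_0 = (+0.4045, +0.9146)
n_1 = (-0.7102, +0.7040)
n_2 = (-0.3714, -0.9285)
n_3 = (+0.1243, -0.9922)
n_4 = (+0.9496, +0.3134)
  (0,1): δ = 110.89°  ·
  (0,2): δ = 2.06°  ✓
  (0,3): δ = 31.00°  ·
  (0,4): δ = 132.12°  ·
  (1,2): δ = 67.05°  ·
  (1,3): δ = 38.11°  ·
  (1,4): δ = 63.01°  ·
  (2,3): δ = 151.06°  ·
  (2,4): δ = 49.94°  ·
  (3,4): δ = 78.88°  ·
antipodal pairs: 1

count = 1; pairs: (0,2)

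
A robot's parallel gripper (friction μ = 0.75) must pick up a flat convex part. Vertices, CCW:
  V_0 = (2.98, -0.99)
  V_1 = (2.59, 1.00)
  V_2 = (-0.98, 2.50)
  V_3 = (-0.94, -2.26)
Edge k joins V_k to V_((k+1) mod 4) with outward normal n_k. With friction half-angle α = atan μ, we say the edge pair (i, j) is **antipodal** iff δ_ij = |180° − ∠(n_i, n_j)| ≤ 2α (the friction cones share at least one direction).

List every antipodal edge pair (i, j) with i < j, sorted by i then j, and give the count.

α = atan 0.75 = 36.87°;  2α = 73.74°
n_0 = (+0.9813, +0.1923)
n_1 = (+0.3874, +0.9219)
n_2 = (-1.0000, -0.0084)
n_3 = (+0.3082, -0.9513)
  (0,1): δ = 123.88°  ·
  (0,2): δ = 10.61°  ✓
  (0,3): δ = 96.86°  ·
  (1,2): δ = 66.73°  ✓
  (1,3): δ = 40.74°  ✓
  (2,3): δ = 72.53°  ✓
antipodal pairs: 4

count = 4; pairs: (0,2), (1,2), (1,3), (2,3)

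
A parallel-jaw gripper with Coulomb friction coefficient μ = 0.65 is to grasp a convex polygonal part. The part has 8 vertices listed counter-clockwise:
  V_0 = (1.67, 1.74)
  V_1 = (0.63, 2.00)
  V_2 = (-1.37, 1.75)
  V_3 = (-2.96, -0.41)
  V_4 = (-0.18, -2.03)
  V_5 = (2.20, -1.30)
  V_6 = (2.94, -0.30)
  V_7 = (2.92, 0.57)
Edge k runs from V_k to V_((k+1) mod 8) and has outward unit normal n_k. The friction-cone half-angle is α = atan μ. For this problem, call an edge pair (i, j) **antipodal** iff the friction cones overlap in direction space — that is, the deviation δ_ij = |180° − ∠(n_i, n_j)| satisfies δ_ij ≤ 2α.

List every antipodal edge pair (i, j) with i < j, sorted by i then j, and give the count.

α = atan 0.65 = 33.02°;  2α = 66.05°
n_0 = (+0.2425, +0.9701)
n_1 = (-0.1240, +0.9923)
n_2 = (-0.8053, +0.5928)
n_3 = (-0.5035, -0.8640)
n_4 = (+0.2932, -0.9560)
n_5 = (+0.8038, -0.5948)
n_6 = (+0.9997, +0.0230)
n_7 = (+0.6834, +0.7301)
  (0,1): δ = 158.84°  ·
  (0,2): δ = 112.32°  ·
  (0,3): δ = 16.19°  ✓
  (0,4): δ = 31.09°  ✓
  (0,5): δ = 67.53°  ·
  (0,6): δ = 105.35°  ·
  (0,7): δ = 150.93°  ·
  (1,2): δ = 133.48°  ·
  (1,3): δ = 37.36°  ✓
  (1,4): δ = 9.93°  ✓
  (1,5): δ = 46.37°  ✓
  (1,6): δ = 84.19°  ·
  (1,7): δ = 129.77°  ·
  (2,3): δ = 83.87°  ·
  (2,4): δ = 36.59°  ✓
  (2,5): δ = 0.14°  ✓
  (2,6): δ = 37.67°  ✓
  (2,7): δ = 83.25°  ·
  (3,4): δ = 132.72°  ·
  (3,5): δ = 96.27°  ·
  (3,6): δ = 58.45°  ✓
  (3,7): δ = 12.88°  ✓
  (4,5): δ = 143.55°  ·
  (4,6): δ = 105.74°  ·
  (4,7): δ = 60.16°  ✓
  (5,6): δ = 142.18°  ·
  (5,7): δ = 96.61°  ·
  (6,7): δ = 134.42°  ·
antipodal pairs: 11

count = 11; pairs: (0,3), (0,4), (1,3), (1,4), (1,5), (2,4), (2,5), (2,6), (3,6), (3,7), (4,7)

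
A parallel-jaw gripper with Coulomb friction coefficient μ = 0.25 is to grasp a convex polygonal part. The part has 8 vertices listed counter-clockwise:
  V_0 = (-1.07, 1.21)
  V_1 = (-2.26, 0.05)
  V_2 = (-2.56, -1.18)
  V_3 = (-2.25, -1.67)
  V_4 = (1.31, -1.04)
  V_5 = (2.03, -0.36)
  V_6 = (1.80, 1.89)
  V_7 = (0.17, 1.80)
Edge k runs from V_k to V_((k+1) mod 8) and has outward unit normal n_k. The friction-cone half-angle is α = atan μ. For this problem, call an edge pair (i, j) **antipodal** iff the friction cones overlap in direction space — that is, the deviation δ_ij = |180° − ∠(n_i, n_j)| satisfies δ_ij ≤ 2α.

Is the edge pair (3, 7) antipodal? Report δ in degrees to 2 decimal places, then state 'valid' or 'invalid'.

δ = 15.41°, valid

α = atan 0.25 = 14.04°;  2α = 28.07°
edge 3: e_3 = (+3.56, +0.63);  n_3 = (+0.1743, -0.9847)
edge 7: e_7 = (-1.24, -0.59);  n_7 = (-0.4297, +0.9030)
∠(n_3, n_7) = 164.59°
δ = |180° − 164.59°| = 15.41°
15.41° ≤ 2α = 28.07°  →  valid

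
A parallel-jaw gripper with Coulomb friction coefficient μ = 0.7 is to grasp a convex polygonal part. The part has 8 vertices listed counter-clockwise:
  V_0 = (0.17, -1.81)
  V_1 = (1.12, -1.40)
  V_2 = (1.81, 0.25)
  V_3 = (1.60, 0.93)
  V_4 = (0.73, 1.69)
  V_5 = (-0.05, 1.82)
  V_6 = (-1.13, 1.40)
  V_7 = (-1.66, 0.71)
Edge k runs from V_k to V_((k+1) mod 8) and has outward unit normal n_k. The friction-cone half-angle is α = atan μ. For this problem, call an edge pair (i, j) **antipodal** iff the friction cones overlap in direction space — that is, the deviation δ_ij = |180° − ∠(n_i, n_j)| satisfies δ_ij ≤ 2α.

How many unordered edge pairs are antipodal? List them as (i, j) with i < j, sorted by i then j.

α = atan 0.7 = 34.99°;  2α = 69.98°
n_0 = (+0.3963, -0.9181)
n_1 = (+0.9226, -0.3858)
n_2 = (+0.9555, +0.2951)
n_3 = (+0.6579, +0.7531)
n_4 = (+0.1644, +0.9864)
n_5 = (-0.3624, +0.9320)
n_6 = (-0.7931, +0.6092)
n_7 = (-0.8092, -0.5876)
  (0,1): δ = 136.04°  ·
  (0,2): δ = 96.18°  ·
  (0,3): δ = 64.48°  ✓
  (0,4): δ = 32.81°  ✓
  (0,5): δ = 2.09°  ✓
  (0,6): δ = 29.13°  ✓
  (0,7): δ = 102.64°  ·
  (1,2): δ = 140.14°  ·
  (1,3): δ = 108.45°  ·
  (1,4): δ = 76.77°  ·
  (1,5): δ = 46.06°  ✓
  (1,6): δ = 14.83°  ✓
  (1,7): δ = 58.68°  ✓
  (2,3): δ = 148.30°  ·
  (2,4): δ = 116.62°  ·
  (2,5): δ = 85.91°  ·
  (2,6): δ = 54.69°  ✓
  (2,7): δ = 18.82°  ✓
  (3,4): δ = 148.32°  ·
  (3,5): δ = 117.61°  ·
  (3,6): δ = 86.39°  ·
  (3,7): δ = 12.87°  ✓
  (4,5): δ = 149.29°  ·
  (4,6): δ = 118.07°  ·
  (4,7): δ = 44.55°  ✓
  (5,6): δ = 148.78°  ·
  (5,7): δ = 75.26°  ·
  (6,7): δ = 106.48°  ·
antipodal pairs: 11

count = 11; pairs: (0,3), (0,4), (0,5), (0,6), (1,5), (1,6), (1,7), (2,6), (2,7), (3,7), (4,7)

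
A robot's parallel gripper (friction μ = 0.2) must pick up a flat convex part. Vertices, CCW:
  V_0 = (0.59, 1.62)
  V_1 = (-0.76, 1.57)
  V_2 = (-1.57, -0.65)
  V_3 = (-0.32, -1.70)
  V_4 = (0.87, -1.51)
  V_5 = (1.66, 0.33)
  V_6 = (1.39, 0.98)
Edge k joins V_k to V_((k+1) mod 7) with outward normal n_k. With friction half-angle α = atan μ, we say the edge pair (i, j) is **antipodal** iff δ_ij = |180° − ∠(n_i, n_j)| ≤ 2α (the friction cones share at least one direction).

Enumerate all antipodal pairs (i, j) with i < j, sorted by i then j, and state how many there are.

count = 3; pairs: (0,3), (1,4), (2,6)

α = atan 0.2 = 11.31°;  2α = 22.62°
n_0 = (-0.0370, +0.9993)
n_1 = (-0.9394, +0.3428)
n_2 = (-0.6432, -0.7657)
n_3 = (+0.1577, -0.9875)
n_4 = (+0.9189, -0.3945)
n_5 = (+0.9235, +0.3836)
n_6 = (+0.6247, +0.7809)
  (0,1): δ = 112.17°  ·
  (0,2): δ = 42.15°  ·
  (0,3): δ = 6.95°  ✓
  (0,4): δ = 64.64°  ·
  (0,5): δ = 110.44°  ·
  (0,6): δ = 139.22°  ·
  (1,2): δ = 109.99°  ·
  (1,3): δ = 60.88°  ·
  (1,4): δ = 3.19°  ✓
  (1,5): δ = 42.60°  ·
  (1,6): δ = 71.39°  ·
  (2,3): δ = 130.90°  ·
  (2,4): δ = 73.21°  ·
  (2,5): δ = 27.41°  ·
  (2,6): δ = 1.37°  ✓
  (3,4): δ = 122.31°  ·
  (3,5): δ = 76.51°  ·
  (3,6): δ = 47.73°  ·
  (4,5): δ = 134.21°  ·
  (4,6): δ = 105.42°  ·
  (5,6): δ = 151.22°  ·
antipodal pairs: 3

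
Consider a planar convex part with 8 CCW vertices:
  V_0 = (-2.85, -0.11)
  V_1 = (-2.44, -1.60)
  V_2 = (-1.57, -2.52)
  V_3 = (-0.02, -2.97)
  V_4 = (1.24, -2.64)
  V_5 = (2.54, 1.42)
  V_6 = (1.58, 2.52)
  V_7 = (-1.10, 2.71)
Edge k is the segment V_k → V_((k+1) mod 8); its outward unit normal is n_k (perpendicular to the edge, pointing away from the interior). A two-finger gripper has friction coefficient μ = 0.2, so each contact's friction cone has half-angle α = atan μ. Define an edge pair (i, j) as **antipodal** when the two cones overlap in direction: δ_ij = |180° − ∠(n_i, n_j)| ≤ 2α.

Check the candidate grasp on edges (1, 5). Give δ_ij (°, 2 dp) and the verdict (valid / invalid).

α = atan 0.2 = 11.31°;  2α = 22.62°
edge 1: e_1 = (+0.87, -0.92);  n_1 = (-0.7266, -0.6871)
edge 5: e_5 = (-0.96, +1.10);  n_5 = (+0.7534, +0.6575)
∠(n_1, n_5) = 177.71°
δ = |180° − 177.71°| = 2.29°
2.29° ≤ 2α = 22.62°  →  valid

δ = 2.29°, valid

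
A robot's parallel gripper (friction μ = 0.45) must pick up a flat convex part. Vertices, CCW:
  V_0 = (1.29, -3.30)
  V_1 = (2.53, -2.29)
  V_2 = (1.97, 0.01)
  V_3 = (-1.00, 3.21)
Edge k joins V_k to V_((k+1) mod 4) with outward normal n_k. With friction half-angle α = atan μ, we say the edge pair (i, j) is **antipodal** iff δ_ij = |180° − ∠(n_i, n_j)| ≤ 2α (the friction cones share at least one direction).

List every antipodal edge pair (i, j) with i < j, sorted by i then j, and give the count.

count = 2; pairs: (1,3), (2,3)

α = atan 0.45 = 24.23°;  2α = 48.46°
n_0 = (+0.6315, -0.7753)
n_1 = (+0.9716, +0.2366)
n_2 = (+0.7330, +0.6803)
n_3 = (-0.9433, -0.3318)
  (0,1): δ = 115.48°  ·
  (0,2): δ = 86.30°  ·
  (0,3): δ = 70.22°  ·
  (1,2): δ = 150.82°  ·
  (1,3): δ = 5.70°  ✓
  (2,3): δ = 23.49°  ✓
antipodal pairs: 2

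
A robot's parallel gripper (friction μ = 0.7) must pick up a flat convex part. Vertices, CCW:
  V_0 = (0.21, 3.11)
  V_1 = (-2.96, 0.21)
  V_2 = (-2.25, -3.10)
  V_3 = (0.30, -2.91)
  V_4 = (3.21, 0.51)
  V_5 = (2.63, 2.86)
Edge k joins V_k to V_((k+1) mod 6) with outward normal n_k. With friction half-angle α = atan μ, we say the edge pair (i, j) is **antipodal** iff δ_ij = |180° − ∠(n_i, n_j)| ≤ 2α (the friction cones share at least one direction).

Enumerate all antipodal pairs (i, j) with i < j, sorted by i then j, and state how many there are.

α = atan 0.7 = 34.99°;  2α = 69.98°
n_0 = (-0.6750, +0.7378)
n_1 = (-0.9778, -0.2097)
n_2 = (+0.0743, -0.9972)
n_3 = (+0.7616, -0.6480)
n_4 = (+0.9709, +0.2396)
n_5 = (+0.1028, +0.9947)
  (0,1): δ = 120.35°  ·
  (0,2): δ = 38.19°  ✓
  (0,3): δ = 7.15°  ✓
  (0,4): δ = 61.41°  ✓
  (0,5): δ = 131.65°  ·
  (1,2): δ = 97.85°  ·
  (1,3): δ = 52.50°  ✓
  (1,4): δ = 1.76°  ✓
  (1,5): δ = 72.00°  ·
  (2,3): δ = 134.65°  ·
  (2,4): δ = 80.40°  ·
  (2,5): δ = 10.16°  ✓
  (3,4): δ = 125.74°  ·
  (3,5): δ = 55.50°  ✓
  (4,5): δ = 109.76°  ·
antipodal pairs: 7

count = 7; pairs: (0,2), (0,3), (0,4), (1,3), (1,4), (2,5), (3,5)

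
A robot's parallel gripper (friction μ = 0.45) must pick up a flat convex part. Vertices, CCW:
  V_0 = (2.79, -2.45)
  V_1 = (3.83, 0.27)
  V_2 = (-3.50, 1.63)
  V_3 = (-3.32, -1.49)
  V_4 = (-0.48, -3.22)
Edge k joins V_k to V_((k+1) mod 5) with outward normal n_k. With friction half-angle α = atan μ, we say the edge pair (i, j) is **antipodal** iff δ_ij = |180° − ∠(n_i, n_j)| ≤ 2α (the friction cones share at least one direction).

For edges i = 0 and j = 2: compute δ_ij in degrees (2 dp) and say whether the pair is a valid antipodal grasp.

α = atan 0.45 = 24.23°;  2α = 48.46°
edge 0: e_0 = (+1.04, +2.72);  n_0 = (+0.9341, -0.3571)
edge 2: e_2 = (+0.18, -3.12);  n_2 = (-0.9983, -0.0576)
∠(n_0, n_2) = 155.77°
δ = |180° − 155.77°| = 24.23°
24.23° ≤ 2α = 48.46°  →  valid

δ = 24.23°, valid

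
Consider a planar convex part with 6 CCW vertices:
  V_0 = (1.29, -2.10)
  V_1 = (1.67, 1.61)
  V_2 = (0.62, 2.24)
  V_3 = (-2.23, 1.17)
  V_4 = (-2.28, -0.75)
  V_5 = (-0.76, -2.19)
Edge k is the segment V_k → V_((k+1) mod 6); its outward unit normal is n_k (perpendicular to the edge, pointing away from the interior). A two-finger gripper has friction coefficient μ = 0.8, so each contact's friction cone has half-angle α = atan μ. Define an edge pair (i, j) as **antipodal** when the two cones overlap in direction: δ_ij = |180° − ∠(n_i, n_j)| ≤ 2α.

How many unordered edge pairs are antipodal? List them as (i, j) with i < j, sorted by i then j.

count = 8; pairs: (0,2), (0,3), (0,4), (1,3), (1,4), (1,5), (2,4), (2,5)

α = atan 0.8 = 38.66°;  2α = 77.32°
n_0 = (+0.9948, -0.1019)
n_1 = (+0.5145, +0.8575)
n_2 = (-0.3515, +0.9362)
n_3 = (-0.9997, +0.0260)
n_4 = (-0.6877, -0.7260)
n_5 = (+0.0439, -0.9990)
  (0,1): δ = 115.12°  ·
  (0,2): δ = 63.57°  ✓
  (0,3): δ = 4.36°  ✓
  (0,4): δ = 52.40°  ✓
  (0,5): δ = 98.36°  ·
  (1,2): δ = 128.46°  ·
  (1,3): δ = 60.53°  ✓
  (1,4): δ = 12.49°  ✓
  (1,5): δ = 33.48°  ✓
  (2,3): δ = 112.07°  ·
  (2,4): δ = 64.03°  ✓
  (2,5): δ = 18.06°  ✓
  (3,4): δ = 131.96°  ·
  (3,5): δ = 85.99°  ·
  (4,5): δ = 134.03°  ·
antipodal pairs: 8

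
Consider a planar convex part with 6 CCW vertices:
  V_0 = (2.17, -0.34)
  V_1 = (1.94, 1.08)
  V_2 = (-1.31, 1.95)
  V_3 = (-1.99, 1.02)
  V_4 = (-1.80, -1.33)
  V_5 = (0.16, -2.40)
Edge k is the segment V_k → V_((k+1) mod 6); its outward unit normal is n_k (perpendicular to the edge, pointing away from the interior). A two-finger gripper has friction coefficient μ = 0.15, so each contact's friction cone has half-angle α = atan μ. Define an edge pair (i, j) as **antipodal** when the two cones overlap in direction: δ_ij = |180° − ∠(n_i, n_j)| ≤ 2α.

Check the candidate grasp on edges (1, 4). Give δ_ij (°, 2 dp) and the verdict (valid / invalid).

δ = 13.64°, valid

α = atan 0.15 = 8.53°;  2α = 17.06°
edge 1: e_1 = (-3.25, +0.87);  n_1 = (+0.2586, +0.9660)
edge 4: e_4 = (+1.96, -1.07);  n_4 = (-0.4792, -0.8777)
∠(n_1, n_4) = 166.36°
δ = |180° − 166.36°| = 13.64°
13.64° ≤ 2α = 17.06°  →  valid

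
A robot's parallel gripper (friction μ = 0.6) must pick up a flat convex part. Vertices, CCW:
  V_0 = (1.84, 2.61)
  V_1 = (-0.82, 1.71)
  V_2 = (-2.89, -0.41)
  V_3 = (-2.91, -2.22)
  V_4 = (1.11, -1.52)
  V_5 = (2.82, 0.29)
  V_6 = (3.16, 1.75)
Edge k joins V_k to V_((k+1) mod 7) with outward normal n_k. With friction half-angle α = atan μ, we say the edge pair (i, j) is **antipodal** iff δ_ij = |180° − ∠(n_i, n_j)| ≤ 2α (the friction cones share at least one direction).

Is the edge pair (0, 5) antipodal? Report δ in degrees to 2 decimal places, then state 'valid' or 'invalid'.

δ = 58.20°, valid

α = atan 0.6 = 30.96°;  2α = 61.93°
edge 0: e_0 = (-2.66, -0.90);  n_0 = (-0.3205, +0.9472)
edge 5: e_5 = (+0.34, +1.46);  n_5 = (+0.9739, -0.2268)
∠(n_0, n_5) = 121.80°
δ = |180° − 121.80°| = 58.20°
58.20° ≤ 2α = 61.93°  →  valid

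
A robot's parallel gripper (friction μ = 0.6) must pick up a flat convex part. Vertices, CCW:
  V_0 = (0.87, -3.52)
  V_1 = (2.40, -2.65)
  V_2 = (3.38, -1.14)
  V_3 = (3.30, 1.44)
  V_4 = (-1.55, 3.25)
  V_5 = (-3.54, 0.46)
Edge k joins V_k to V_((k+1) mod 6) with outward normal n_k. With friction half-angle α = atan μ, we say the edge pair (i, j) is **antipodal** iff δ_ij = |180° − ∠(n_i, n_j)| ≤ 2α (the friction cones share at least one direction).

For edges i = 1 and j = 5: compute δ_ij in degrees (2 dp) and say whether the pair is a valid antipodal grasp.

δ = 80.92°, invalid

α = atan 0.6 = 30.96°;  2α = 61.93°
edge 1: e_1 = (+0.98, +1.51);  n_1 = (+0.8388, -0.5444)
edge 5: e_5 = (+4.41, -3.98);  n_5 = (-0.6700, -0.7424)
∠(n_1, n_5) = 99.08°
δ = |180° − 99.08°| = 80.92°
80.92° > 2α = 61.93°  →  invalid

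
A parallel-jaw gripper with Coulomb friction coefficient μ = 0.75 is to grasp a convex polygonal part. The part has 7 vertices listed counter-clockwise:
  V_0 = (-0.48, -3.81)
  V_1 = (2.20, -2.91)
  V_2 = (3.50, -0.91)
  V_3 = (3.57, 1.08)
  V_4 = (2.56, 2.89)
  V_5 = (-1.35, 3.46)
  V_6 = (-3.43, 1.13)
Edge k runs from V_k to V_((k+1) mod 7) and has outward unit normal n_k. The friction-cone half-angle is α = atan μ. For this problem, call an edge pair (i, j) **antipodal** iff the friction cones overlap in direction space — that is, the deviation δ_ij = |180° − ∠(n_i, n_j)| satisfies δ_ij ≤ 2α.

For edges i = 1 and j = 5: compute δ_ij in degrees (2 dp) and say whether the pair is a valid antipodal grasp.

α = atan 0.75 = 36.87°;  2α = 73.74°
edge 1: e_1 = (+1.30, +2.00);  n_1 = (+0.8384, -0.5450)
edge 5: e_5 = (-2.08, -2.33);  n_5 = (-0.7460, +0.6660)
∠(n_1, n_5) = 171.27°
δ = |180° − 171.27°| = 8.73°
8.73° ≤ 2α = 73.74°  →  valid

δ = 8.73°, valid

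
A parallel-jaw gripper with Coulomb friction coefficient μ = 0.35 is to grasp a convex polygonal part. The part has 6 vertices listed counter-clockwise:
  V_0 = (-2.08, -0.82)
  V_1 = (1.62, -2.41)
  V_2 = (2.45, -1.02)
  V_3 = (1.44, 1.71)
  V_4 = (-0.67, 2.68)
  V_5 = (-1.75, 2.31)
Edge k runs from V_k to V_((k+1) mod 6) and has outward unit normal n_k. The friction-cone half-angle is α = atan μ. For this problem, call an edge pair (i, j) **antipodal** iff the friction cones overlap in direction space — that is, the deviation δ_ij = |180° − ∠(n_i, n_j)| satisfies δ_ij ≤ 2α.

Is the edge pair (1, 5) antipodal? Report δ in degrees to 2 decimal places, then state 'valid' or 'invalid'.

δ = 24.82°, valid

α = atan 0.35 = 19.29°;  2α = 38.58°
edge 1: e_1 = (+0.83, +1.39);  n_1 = (+0.8586, -0.5127)
edge 5: e_5 = (-0.33, -3.13);  n_5 = (-0.9945, +0.1049)
∠(n_1, n_5) = 155.18°
δ = |180° − 155.18°| = 24.82°
24.82° ≤ 2α = 38.58°  →  valid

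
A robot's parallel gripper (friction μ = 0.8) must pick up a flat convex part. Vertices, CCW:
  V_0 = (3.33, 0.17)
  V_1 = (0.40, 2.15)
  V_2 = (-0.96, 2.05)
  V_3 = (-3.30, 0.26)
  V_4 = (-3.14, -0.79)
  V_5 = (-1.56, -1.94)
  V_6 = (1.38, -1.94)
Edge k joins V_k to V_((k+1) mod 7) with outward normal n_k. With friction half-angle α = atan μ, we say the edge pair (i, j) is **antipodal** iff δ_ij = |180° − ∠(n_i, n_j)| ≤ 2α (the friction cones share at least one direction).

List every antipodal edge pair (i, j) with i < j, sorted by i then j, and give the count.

count = 10; pairs: (0,3), (0,4), (0,5), (1,4), (1,5), (1,6), (2,4), (2,5), (2,6), (3,6)

α = atan 0.8 = 38.66°;  2α = 77.32°
n_0 = (+0.5599, +0.8286)
n_1 = (-0.0733, +0.9973)
n_2 = (-0.6076, +0.7943)
n_3 = (-0.9886, -0.1506)
n_4 = (-0.5885, -0.8085)
n_5 = (+0.0000, -1.0000)
n_6 = (+0.7344, -0.6787)
  (0,1): δ = 141.75°  ·
  (0,2): δ = 108.54°  ·
  (0,3): δ = 47.29°  ✓
  (0,4): δ = 2.00°  ✓
  (0,5): δ = 34.05°  ✓
  (0,6): δ = 81.31°  ·
  (1,2): δ = 146.79°  ·
  (1,3): δ = 85.54°  ·
  (1,4): δ = 40.25°  ✓
  (1,5): δ = 4.21°  ✓
  (1,6): δ = 43.05°  ✓
  (2,3): δ = 118.75°  ·
  (2,4): δ = 73.46°  ✓
  (2,5): δ = 37.41°  ✓
  (2,6): δ = 9.84°  ✓
  (3,4): δ = 134.71°  ·
  (3,5): δ = 98.66°  ·
  (3,6): δ = 51.41°  ✓
  (4,5): δ = 143.95°  ·
  (4,6): δ = 96.69°  ·
  (5,6): δ = 132.74°  ·
antipodal pairs: 10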